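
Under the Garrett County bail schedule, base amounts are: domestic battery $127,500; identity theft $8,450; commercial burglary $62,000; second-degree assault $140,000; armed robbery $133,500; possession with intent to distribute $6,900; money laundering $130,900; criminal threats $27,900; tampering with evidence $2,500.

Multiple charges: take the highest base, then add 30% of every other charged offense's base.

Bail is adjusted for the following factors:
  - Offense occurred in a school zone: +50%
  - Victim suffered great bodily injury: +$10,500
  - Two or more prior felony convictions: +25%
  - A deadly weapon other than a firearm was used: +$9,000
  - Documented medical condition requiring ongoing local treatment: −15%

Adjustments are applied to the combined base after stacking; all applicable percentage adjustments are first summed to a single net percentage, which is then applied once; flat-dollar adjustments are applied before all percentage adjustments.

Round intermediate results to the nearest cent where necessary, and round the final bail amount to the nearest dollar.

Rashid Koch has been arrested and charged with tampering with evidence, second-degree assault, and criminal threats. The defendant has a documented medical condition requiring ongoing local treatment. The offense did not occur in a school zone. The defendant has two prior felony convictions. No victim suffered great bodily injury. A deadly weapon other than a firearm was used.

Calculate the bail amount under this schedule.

Base amounts from the schedule: tampering with evidence $2,500; second-degree assault $140,000; criminal threats $27,900.
Stacking rule: highest base plus 30% of each additional charge. Highest is second-degree assault at $140,000. Additional: $2,500 × 30% = $750; $27,900 × 30% = $8,370. Combined base = $140,000 + $9,120 = $149,120.
A deadly weapon other than a firearm was used (+$9,000 flat): $149,120 + $9,000 = $158,120.
Net percentage adjustment: +25% −15% = +10%. $158,120 × 1.1 = $173,932.

$173,932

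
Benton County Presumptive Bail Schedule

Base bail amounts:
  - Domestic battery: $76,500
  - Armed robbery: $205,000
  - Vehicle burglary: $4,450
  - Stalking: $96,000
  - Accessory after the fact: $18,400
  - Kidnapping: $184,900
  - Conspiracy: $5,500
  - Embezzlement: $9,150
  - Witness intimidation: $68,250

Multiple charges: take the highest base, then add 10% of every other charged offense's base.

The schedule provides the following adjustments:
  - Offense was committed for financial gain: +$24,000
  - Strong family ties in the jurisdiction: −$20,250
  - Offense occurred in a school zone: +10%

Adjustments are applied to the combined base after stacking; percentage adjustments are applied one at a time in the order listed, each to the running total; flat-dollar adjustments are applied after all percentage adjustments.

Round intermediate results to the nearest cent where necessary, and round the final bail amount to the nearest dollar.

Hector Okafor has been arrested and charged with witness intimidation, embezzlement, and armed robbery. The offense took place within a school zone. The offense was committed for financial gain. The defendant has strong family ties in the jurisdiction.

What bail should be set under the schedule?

$237,764

Base amounts from the schedule: witness intimidation $68,250; embezzlement $9,150; armed robbery $205,000.
Stacking rule: highest base plus 10% of each additional charge. Highest is armed robbery at $205,000. Additional: $68,250 × 10% = $6,825; $9,150 × 10% = $915. Combined base = $205,000 + $7,740 = $212,740.
Offense occurred in a school zone (+10%): $212,740 × 1.1 = $234,014.
Offense was committed for financial gain (+$24,000 flat): $234,014 + $24,000 = $258,014.
Strong family ties in the jurisdiction (−$20,250 flat): $258,014 − $20,250 = $237,764.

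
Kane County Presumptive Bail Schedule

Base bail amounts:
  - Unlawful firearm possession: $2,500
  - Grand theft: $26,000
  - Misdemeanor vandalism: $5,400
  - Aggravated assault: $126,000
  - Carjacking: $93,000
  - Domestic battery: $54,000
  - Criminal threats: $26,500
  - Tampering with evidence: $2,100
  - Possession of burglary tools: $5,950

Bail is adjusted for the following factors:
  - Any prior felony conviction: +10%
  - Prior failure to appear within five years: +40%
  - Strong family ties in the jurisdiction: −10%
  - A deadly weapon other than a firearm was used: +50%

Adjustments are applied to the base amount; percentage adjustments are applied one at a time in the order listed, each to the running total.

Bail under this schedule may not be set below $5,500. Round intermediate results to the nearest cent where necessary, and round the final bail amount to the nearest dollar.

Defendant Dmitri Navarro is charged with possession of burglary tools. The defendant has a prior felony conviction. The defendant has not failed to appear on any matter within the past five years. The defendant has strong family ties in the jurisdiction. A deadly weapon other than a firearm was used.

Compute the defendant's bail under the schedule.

Base amounts from the schedule: possession of burglary tools $5,950.
Single charge. Combined base = $5,950.
Any prior felony conviction (+10%): $5,950 × 1.1 = $6,545.
Strong family ties in the jurisdiction (−10%): $6,545 × 0.9 = $5,890.50.
A deadly weapon other than a firearm was used (+50%): $5,890.50 × 1.5 = $8,835.75.
$8,835.75 is at or above the $5,500 minimum.
Rounded to the nearest dollar: $8,836.

$8,836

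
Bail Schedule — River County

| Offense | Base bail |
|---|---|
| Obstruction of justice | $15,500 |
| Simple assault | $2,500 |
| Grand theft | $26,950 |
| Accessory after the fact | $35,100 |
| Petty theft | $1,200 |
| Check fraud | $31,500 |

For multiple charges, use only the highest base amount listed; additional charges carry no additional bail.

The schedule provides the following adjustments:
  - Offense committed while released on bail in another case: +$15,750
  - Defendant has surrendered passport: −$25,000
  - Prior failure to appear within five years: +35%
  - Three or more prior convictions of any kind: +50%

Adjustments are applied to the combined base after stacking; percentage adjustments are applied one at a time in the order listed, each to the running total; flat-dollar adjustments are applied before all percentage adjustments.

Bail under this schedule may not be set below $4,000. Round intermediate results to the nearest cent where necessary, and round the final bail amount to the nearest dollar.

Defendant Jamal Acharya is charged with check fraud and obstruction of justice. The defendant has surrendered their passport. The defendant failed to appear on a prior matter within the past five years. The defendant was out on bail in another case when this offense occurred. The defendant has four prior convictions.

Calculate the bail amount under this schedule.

Base amounts from the schedule: check fraud $31,500; obstruction of justice $15,500.
Stacking rule: use the highest base only. Highest is check fraud at $31,500. Combined base = $31,500.
Offense committed while released on bail in another case (+$15,750 flat): $31,500 + $15,750 = $47,250.
Defendant has surrendered passport (−$25,000 flat): $47,250 − $25,000 = $22,250.
Prior failure to appear within five years (+35%): $22,250 × 1.35 = $30,037.50.
Three or more prior convictions of any kind (+50%): $30,037.50 × 1.5 = $45,056.25.
$45,056.25 is at or above the $4,000 minimum.
Rounded to the nearest dollar: $45,056.

$45,056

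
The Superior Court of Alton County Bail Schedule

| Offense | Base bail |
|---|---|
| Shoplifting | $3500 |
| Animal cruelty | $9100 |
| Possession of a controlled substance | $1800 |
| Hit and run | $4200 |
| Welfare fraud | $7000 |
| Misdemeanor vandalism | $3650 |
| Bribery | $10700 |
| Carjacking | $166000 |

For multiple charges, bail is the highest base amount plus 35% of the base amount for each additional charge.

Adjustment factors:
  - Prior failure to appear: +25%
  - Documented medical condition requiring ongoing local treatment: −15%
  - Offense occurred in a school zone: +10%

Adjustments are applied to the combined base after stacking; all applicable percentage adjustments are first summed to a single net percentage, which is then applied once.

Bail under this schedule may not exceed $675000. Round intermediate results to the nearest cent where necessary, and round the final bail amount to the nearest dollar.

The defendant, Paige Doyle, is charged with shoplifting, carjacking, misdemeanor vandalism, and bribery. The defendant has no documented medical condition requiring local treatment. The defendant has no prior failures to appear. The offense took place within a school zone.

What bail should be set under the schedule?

Base amounts from the schedule: shoplifting $3500; carjacking $166000; misdemeanor vandalism $3650; bribery $10700.
Stacking rule: highest base plus 35% of each additional charge. Highest is carjacking at $166000. Additional: $3500 × 35% = $1225; $3650 × 35% = $1277.50; $10700 × 35% = $3745. Combined base = $166000 + $6247.50 = $172247.50.
Offense occurred in a school zone (+10%): $172247.50 × 1.1 = $189472.25.
$189472.25 is within the $675000 maximum.
Rounded to the nearest dollar: $189472.

$189472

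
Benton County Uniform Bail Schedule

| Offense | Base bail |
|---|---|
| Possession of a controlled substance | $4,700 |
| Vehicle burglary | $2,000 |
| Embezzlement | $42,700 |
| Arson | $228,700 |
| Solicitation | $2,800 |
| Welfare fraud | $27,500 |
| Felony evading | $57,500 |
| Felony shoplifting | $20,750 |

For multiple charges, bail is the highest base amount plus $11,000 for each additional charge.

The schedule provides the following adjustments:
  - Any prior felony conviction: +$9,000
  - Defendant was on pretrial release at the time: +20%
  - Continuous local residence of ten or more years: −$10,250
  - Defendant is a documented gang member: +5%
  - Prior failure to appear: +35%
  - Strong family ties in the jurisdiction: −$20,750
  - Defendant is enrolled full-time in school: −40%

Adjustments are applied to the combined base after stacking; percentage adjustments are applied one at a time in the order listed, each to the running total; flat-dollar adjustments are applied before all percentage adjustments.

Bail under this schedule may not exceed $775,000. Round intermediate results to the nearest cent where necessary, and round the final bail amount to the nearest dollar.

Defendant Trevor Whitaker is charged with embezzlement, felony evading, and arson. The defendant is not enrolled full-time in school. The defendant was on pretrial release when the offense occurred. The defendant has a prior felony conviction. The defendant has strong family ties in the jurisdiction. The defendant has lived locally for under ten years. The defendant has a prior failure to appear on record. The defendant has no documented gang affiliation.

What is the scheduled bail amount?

$387,099

Base amounts from the schedule: embezzlement $42,700; felony evading $57,500; arson $228,700.
Stacking rule: highest base plus $11,000 per additional charge. Highest is arson at $228,700; 2 additional charges → +$22,000. Combined base = $250,700.
Any prior felony conviction (+$9,000 flat): $250,700 + $9,000 = $259,700.
Strong family ties in the jurisdiction (−$20,750 flat): $259,700 − $20,750 = $238,950.
Defendant was on pretrial release at the time (+20%): $238,950 × 1.2 = $286,740.
Prior failure to appear (+35%): $286,740 × 1.35 = $387,099.
$387,099 is within the $775,000 maximum.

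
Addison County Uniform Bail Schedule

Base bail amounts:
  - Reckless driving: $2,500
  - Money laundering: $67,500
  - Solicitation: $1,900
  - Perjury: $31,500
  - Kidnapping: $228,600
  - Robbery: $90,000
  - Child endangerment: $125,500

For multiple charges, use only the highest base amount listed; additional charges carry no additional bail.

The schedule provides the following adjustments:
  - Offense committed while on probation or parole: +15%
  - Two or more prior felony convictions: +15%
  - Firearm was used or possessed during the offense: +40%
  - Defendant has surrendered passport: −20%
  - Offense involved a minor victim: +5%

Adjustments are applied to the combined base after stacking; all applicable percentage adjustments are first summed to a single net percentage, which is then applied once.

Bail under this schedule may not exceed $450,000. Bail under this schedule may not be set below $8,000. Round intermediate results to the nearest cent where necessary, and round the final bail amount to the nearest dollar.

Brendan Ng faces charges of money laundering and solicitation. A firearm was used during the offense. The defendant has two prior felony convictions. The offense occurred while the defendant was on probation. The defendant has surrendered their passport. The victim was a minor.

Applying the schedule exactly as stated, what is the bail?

$104,625

Base amounts from the schedule: money laundering $67,500; solicitation $1,900.
Stacking rule: use the highest base only. Highest is money laundering at $67,500. Combined base = $67,500.
Net percentage adjustment: +15% +15% +40% −20% +5% = +55%. $67,500 × 1.55 = $104,625.
$104,625 is within the $450,000 maximum.
$104,625 is at or above the $8,000 minimum.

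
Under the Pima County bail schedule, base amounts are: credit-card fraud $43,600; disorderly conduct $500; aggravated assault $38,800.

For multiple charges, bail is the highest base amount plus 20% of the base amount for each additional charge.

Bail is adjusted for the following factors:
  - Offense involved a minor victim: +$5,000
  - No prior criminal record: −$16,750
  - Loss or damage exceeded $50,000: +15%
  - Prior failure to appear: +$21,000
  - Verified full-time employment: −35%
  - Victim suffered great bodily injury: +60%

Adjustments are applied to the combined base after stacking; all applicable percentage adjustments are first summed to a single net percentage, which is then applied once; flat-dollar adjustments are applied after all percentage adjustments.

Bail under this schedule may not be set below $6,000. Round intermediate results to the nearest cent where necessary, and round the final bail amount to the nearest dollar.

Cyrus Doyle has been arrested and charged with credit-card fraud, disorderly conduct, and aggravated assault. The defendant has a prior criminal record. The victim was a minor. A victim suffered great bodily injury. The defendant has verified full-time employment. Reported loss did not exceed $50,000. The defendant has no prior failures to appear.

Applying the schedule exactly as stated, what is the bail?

$69,325

Base amounts from the schedule: credit-card fraud $43,600; disorderly conduct $500; aggravated assault $38,800.
Stacking rule: highest base plus 20% of each additional charge. Highest is credit-card fraud at $43,600. Additional: $500 × 20% = $100; $38,800 × 20% = $7,760. Combined base = $43,600 + $7,860 = $51,460.
Net percentage adjustment: −35% +60% = +25%. $51,460 × 1.25 = $64,325.
Offense involved a minor victim (+$5,000 flat): $64,325 + $5,000 = $69,325.
$69,325 is at or above the $6,000 minimum.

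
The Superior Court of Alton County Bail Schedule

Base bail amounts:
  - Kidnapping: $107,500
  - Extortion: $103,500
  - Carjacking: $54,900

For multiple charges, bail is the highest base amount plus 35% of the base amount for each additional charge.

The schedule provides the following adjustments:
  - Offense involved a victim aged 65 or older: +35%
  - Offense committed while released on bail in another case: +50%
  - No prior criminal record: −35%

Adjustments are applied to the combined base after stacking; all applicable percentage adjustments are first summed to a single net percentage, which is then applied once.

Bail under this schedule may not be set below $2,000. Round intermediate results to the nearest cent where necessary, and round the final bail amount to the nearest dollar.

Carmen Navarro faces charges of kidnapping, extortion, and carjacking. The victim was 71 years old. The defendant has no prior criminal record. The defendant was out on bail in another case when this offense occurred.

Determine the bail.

$244,410

Base amounts from the schedule: kidnapping $107,500; extortion $103,500; carjacking $54,900.
Stacking rule: highest base plus 35% of each additional charge. Highest is kidnapping at $107,500. Additional: $103,500 × 35% = $36,225; $54,900 × 35% = $19,215. Combined base = $107,500 + $55,440 = $162,940.
Net percentage adjustment: +35% +50% −35% = +50%. $162,940 × 1.5 = $244,410.
$244,410 is at or above the $2,000 minimum.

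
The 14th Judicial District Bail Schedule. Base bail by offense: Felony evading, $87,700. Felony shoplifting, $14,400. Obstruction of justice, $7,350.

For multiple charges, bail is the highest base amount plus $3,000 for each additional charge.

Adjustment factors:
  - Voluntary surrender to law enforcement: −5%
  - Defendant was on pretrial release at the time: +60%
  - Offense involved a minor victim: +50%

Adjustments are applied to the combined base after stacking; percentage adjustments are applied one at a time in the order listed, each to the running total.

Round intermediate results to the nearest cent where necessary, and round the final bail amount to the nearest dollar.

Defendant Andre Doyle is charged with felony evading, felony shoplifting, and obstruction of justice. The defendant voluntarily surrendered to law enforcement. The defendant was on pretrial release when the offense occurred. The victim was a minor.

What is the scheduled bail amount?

Base amounts from the schedule: felony evading $87,700; felony shoplifting $14,400; obstruction of justice $7,350.
Stacking rule: highest base plus $3,000 per additional charge. Highest is felony evading at $87,700; 2 additional charges → +$6,000. Combined base = $93,700.
Voluntary surrender to law enforcement (−5%): $93,700 × 0.95 = $89,015.
Defendant was on pretrial release at the time (+60%): $89,015 × 1.6 = $142,424.
Offense involved a minor victim (+50%): $142,424 × 1.5 = $213,636.

$213,636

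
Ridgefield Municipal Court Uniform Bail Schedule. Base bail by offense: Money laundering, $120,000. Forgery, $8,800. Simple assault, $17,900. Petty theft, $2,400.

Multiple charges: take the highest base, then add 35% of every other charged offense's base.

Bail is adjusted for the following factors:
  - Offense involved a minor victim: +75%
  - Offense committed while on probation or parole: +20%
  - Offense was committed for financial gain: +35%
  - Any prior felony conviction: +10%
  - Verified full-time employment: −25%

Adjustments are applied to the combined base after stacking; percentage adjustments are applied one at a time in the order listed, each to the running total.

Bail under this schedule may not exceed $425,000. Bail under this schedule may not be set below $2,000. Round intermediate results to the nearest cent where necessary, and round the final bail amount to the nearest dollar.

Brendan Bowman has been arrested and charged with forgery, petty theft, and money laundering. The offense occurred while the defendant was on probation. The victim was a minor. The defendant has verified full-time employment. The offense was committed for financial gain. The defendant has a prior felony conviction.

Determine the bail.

$289,833

Base amounts from the schedule: forgery $8,800; petty theft $2,400; money laundering $120,000.
Stacking rule: highest base plus 35% of each additional charge. Highest is money laundering at $120,000. Additional: $8,800 × 35% = $3,080; $2,400 × 35% = $840. Combined base = $120,000 + $3,920 = $123,920.
Offense involved a minor victim (+75%): $123,920 × 1.75 = $216,860.
Offense committed while on probation or parole (+20%): $216,860 × 1.2 = $260,232.
Offense was committed for financial gain (+35%): $260,232 × 1.35 = $351,313.20.
Any prior felony conviction (+10%): $351,313.20 × 1.1 = $386,444.52.
Verified full-time employment (−25%): $386,444.52 × 0.75 = $289,833.39.
$289,833.39 is within the $425,000 maximum.
$289,833.39 is at or above the $2,000 minimum.
Rounded to the nearest dollar: $289,833.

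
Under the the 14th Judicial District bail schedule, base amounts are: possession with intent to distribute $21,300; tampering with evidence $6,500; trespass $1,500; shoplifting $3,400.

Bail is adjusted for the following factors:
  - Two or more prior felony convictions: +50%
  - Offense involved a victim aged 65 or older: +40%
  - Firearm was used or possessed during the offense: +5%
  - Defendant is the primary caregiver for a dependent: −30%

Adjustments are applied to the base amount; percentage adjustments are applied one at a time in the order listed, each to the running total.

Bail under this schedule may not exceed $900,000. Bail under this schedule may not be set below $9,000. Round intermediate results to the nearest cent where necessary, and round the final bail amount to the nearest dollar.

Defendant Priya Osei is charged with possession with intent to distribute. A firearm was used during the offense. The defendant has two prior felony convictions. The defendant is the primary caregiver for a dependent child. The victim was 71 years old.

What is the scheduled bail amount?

Base amounts from the schedule: possession with intent to distribute $21,300.
Single charge. Combined base = $21,300.
Two or more prior felony convictions (+50%): $21,300 × 1.5 = $31,950.
Offense involved a victim aged 65 or older (+40%): $31,950 × 1.4 = $44,730.
Firearm was used or possessed during the offense (+5%): $44,730 × 1.05 = $46,966.50.
Defendant is the primary caregiver for a dependent (−30%): $46,966.50 × 0.7 = $32,876.55.
$32,876.55 is within the $900,000 maximum.
$32,876.55 is at or above the $9,000 minimum.
Rounded to the nearest dollar: $32,877.

$32,877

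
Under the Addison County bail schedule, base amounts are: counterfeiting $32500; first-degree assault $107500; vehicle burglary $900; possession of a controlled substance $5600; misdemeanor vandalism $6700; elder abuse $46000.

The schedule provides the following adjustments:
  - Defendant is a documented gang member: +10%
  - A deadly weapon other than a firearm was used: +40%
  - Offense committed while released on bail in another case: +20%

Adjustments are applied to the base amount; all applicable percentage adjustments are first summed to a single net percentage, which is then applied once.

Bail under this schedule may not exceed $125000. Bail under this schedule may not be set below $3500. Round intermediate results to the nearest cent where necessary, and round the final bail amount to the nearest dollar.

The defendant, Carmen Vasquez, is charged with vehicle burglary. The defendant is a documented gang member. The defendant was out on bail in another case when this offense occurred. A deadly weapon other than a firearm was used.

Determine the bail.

Base amounts from the schedule: vehicle burglary $900.
Single charge. Combined base = $900.
Net percentage adjustment: +10% +40% +20% = +70%. $900 × 1.7 = $1530.
$1530 is within the $125000 maximum.
Result $1530 is below the minimum of $3500; bail is set at the minimum $3500.

$3500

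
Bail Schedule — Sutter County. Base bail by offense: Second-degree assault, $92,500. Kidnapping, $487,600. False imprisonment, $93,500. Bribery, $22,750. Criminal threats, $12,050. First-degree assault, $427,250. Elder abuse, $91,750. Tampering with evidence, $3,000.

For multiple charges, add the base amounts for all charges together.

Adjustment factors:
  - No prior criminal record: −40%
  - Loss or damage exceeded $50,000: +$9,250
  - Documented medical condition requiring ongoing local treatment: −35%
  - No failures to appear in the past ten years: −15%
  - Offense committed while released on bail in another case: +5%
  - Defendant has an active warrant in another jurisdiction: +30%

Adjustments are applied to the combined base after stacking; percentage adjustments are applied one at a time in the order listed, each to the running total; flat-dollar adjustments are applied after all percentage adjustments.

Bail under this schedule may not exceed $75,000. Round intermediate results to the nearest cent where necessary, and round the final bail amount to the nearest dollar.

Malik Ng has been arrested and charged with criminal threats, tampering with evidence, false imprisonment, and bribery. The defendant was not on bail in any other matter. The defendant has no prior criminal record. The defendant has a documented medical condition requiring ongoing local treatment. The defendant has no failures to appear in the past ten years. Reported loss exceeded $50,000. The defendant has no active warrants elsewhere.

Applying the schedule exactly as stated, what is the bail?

$52,776

Base amounts from the schedule: criminal threats $12,050; tampering with evidence $3,000; false imprisonment $93,500; bribery $22,750.
Stacking rule: sum of all bases. $12,050 + $3,000 + $93,500 + $22,750 = $131,300.
No prior criminal record (−40%): $131,300 × 0.6 = $78,780.
Documented medical condition requiring ongoing local treatment (−35%): $78,780 × 0.65 = $51,207.
No failures to appear in the past ten years (−15%): $51,207 × 0.85 = $43,525.95.
Loss or damage exceeded $50,000 (+$9,250 flat): $43,525.95 + $9,250 = $52,775.95.
$52,775.95 is within the $75,000 maximum.
Rounded to the nearest dollar: $52,776.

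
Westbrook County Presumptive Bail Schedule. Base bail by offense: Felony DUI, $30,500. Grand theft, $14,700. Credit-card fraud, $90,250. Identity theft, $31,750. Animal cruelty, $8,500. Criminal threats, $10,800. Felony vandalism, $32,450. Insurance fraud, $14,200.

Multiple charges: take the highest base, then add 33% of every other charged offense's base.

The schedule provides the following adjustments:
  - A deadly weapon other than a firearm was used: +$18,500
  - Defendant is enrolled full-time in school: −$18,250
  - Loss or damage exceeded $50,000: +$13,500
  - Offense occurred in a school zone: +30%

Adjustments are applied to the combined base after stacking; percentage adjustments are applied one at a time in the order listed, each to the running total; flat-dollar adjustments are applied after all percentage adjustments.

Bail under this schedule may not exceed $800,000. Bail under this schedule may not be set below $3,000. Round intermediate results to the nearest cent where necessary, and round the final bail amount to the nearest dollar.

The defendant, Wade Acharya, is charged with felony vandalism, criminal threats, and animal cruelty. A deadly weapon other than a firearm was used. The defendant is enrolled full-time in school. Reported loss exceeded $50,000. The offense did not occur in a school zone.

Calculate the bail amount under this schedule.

Base amounts from the schedule: felony vandalism $32,450; criminal threats $10,800; animal cruelty $8,500.
Stacking rule: highest base plus 33% of each additional charge. Highest is felony vandalism at $32,450. Additional: $10,800 × 33% = $3,564; $8,500 × 33% = $2,805. Combined base = $32,450 + $6,369 = $38,819.
A deadly weapon other than a firearm was used (+$18,500 flat): $38,819 + $18,500 = $57,319.
Defendant is enrolled full-time in school (−$18,250 flat): $57,319 − $18,250 = $39,069.
Loss or damage exceeded $50,000 (+$13,500 flat): $39,069 + $13,500 = $52,569.
$52,569 is within the $800,000 maximum.
$52,569 is at or above the $3,000 minimum.

$52,569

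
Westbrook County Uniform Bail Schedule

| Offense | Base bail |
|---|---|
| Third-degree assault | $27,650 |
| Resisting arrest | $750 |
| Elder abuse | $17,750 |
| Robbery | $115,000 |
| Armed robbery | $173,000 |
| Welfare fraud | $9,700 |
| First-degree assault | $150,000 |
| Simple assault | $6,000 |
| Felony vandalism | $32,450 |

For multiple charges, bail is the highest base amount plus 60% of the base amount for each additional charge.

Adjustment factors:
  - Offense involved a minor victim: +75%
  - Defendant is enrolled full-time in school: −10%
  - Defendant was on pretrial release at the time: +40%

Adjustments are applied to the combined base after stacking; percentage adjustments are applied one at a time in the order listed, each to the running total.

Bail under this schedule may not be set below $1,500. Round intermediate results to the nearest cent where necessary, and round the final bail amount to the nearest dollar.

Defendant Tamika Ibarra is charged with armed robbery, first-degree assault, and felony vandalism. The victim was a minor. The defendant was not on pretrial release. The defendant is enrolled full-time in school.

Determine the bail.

$444,890

Base amounts from the schedule: armed robbery $173,000; first-degree assault $150,000; felony vandalism $32,450.
Stacking rule: highest base plus 60% of each additional charge. Highest is armed robbery at $173,000. Additional: $150,000 × 60% = $90,000; $32,450 × 60% = $19,470. Combined base = $173,000 + $109,470 = $282,470.
Offense involved a minor victim (+75%): $282,470 × 1.75 = $494,322.50.
Defendant is enrolled full-time in school (−10%): $494,322.50 × 0.9 = $444,890.25.
$444,890.25 is at or above the $1,500 minimum.
Rounded to the nearest dollar: $444,890.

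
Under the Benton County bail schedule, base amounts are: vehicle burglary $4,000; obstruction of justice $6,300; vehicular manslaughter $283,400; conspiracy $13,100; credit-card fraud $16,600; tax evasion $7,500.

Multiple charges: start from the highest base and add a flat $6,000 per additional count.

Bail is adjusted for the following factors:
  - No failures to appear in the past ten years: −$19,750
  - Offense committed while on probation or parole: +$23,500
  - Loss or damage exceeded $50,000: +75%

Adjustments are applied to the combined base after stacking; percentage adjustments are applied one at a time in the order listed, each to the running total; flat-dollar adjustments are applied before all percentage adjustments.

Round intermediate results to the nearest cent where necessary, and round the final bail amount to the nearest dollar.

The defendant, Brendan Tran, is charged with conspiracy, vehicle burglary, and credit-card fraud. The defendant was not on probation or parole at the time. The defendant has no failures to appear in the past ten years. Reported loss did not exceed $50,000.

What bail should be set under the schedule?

$8,850

Base amounts from the schedule: conspiracy $13,100; vehicle burglary $4,000; credit-card fraud $16,600.
Stacking rule: highest base plus $6,000 per additional charge. Highest is credit-card fraud at $16,600; 2 additional charges → +$12,000. Combined base = $28,600.
No failures to appear in the past ten years (−$19,750 flat): $28,600 − $19,750 = $8,850.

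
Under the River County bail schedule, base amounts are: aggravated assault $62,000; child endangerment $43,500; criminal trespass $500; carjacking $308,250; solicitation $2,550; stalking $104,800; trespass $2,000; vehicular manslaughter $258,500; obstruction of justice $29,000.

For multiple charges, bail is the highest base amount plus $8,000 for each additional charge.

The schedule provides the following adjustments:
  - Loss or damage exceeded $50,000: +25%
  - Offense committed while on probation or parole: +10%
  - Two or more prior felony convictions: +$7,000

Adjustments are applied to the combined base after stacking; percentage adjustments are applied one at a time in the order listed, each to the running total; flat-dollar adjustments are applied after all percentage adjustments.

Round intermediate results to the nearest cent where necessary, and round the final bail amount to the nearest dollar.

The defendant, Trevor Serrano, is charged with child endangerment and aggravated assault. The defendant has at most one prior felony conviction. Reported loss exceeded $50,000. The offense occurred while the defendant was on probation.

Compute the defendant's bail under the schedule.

$96,250

Base amounts from the schedule: child endangerment $43,500; aggravated assault $62,000.
Stacking rule: highest base plus $8,000 per additional charge. Highest is aggravated assault at $62,000; 1 additional charge → +$8,000. Combined base = $70,000.
Loss or damage exceeded $50,000 (+25%): $70,000 × 1.25 = $87,500.
Offense committed while on probation or parole (+10%): $87,500 × 1.1 = $96,250.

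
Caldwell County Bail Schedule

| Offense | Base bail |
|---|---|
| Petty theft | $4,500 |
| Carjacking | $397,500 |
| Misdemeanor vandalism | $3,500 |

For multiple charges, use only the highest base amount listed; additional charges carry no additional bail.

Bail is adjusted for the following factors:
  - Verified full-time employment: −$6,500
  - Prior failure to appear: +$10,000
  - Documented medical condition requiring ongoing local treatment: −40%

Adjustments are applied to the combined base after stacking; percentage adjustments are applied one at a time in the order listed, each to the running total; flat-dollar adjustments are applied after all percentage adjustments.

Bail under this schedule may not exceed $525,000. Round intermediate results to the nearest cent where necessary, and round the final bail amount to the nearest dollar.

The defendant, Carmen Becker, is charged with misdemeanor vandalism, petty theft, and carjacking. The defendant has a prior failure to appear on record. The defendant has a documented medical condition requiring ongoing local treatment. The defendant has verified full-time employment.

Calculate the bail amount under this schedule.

Base amounts from the schedule: misdemeanor vandalism $3,500; petty theft $4,500; carjacking $397,500.
Stacking rule: use the highest base only. Highest is carjacking at $397,500. Combined base = $397,500.
Documented medical condition requiring ongoing local treatment (−40%): $397,500 × 0.6 = $238,500.
Verified full-time employment (−$6,500 flat): $238,500 − $6,500 = $232,000.
Prior failure to appear (+$10,000 flat): $232,000 + $10,000 = $242,000.
$242,000 is within the $525,000 maximum.

$242,000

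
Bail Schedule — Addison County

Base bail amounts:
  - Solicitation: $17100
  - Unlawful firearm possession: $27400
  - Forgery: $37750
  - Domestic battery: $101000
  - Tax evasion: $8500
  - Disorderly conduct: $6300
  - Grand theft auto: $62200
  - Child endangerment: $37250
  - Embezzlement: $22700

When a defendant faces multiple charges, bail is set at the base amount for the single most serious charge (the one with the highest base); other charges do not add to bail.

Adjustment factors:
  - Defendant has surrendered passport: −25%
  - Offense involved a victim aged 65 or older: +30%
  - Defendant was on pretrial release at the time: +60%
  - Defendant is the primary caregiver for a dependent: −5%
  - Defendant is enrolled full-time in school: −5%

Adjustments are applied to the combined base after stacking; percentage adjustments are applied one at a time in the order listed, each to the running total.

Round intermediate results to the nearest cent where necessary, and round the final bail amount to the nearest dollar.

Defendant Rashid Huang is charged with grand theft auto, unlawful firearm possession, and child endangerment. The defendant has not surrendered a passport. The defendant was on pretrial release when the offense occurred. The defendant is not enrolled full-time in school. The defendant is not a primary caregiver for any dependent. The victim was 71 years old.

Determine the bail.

$129376

Base amounts from the schedule: grand theft auto $62200; unlawful firearm possession $27400; child endangerment $37250.
Stacking rule: use the highest base only. Highest is grand theft auto at $62200. Combined base = $62200.
Offense involved a victim aged 65 or older (+30%): $62200 × 1.3 = $80860.
Defendant was on pretrial release at the time (+60%): $80860 × 1.6 = $129376.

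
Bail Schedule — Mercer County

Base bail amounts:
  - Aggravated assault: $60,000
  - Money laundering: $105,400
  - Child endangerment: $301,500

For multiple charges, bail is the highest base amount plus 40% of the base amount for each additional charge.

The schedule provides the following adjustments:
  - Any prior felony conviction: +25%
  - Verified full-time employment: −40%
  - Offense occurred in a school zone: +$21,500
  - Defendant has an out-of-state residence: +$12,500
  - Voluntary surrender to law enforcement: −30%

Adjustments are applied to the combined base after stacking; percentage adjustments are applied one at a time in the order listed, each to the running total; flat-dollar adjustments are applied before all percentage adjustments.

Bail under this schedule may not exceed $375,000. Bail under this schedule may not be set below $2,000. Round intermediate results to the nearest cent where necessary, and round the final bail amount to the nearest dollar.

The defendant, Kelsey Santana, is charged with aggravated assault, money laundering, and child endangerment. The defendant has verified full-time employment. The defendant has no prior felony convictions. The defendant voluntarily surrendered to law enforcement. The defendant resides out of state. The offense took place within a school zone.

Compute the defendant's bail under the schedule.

$168,697

Base amounts from the schedule: aggravated assault $60,000; money laundering $105,400; child endangerment $301,500.
Stacking rule: highest base plus 40% of each additional charge. Highest is child endangerment at $301,500. Additional: $60,000 × 40% = $24,000; $105,400 × 40% = $42,160. Combined base = $301,500 + $66,160 = $367,660.
Offense occurred in a school zone (+$21,500 flat): $367,660 + $21,500 = $389,160.
Defendant has an out-of-state residence (+$12,500 flat): $389,160 + $12,500 = $401,660.
Verified full-time employment (−40%): $401,660 × 0.6 = $240,996.
Voluntary surrender to law enforcement (−30%): $240,996 × 0.7 = $168,697.20.
$168,697.20 is within the $375,000 maximum.
$168,697.20 is at or above the $2,000 minimum.
Rounded to the nearest dollar: $168,697.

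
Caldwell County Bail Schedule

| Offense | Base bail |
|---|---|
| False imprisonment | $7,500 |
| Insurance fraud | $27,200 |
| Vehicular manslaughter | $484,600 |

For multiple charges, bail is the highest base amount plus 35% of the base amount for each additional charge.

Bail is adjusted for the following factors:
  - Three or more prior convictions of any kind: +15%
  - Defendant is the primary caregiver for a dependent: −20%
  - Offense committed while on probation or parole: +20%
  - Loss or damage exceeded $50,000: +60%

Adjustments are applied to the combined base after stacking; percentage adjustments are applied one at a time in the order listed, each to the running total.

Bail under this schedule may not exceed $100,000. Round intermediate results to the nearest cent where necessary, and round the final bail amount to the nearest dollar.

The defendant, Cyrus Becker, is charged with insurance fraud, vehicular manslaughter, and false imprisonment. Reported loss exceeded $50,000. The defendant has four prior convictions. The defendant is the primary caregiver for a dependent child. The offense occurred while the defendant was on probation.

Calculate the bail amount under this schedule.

$100,000

Base amounts from the schedule: insurance fraud $27,200; vehicular manslaughter $484,600; false imprisonment $7,500.
Stacking rule: highest base plus 35% of each additional charge. Highest is vehicular manslaughter at $484,600. Additional: $27,200 × 35% = $9,520; $7,500 × 35% = $2,625. Combined base = $484,600 + $12,145 = $496,745.
Three or more prior convictions of any kind (+15%): $496,745 × 1.15 = $571,256.75.
Defendant is the primary caregiver for a dependent (−20%): $571,256.75 × 0.8 = $457,005.40.
Offense committed while on probation or parole (+20%): $457,005.40 × 1.2 = $548,406.48.
Loss or damage exceeded $50,000 (+60%): $548,406.48 × 1.6 = $877,450.37.
Result $877,450.37 exceeds the maximum of $100,000; bail is capped at $100,000.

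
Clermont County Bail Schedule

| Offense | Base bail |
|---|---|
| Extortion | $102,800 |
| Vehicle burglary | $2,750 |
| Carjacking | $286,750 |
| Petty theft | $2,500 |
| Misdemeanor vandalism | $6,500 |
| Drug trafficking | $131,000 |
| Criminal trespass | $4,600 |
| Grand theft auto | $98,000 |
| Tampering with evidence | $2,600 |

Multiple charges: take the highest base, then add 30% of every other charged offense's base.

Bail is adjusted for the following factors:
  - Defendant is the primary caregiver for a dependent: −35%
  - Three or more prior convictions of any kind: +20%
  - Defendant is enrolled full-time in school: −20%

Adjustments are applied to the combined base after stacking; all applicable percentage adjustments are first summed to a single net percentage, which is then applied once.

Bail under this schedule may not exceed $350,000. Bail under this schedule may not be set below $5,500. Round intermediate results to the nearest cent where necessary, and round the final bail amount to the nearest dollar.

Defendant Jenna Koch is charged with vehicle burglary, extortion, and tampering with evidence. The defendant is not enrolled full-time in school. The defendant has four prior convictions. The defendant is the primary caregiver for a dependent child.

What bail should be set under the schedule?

Base amounts from the schedule: vehicle burglary $2,750; extortion $102,800; tampering with evidence $2,600.
Stacking rule: highest base plus 30% of each additional charge. Highest is extortion at $102,800. Additional: $2,750 × 30% = $825; $2,600 × 30% = $780. Combined base = $102,800 + $1,605 = $104,405.
Net percentage adjustment: −35% +20% = −15%. $104,405 × 0.85 = $88,744.25.
$88,744.25 is within the $350,000 maximum.
$88,744.25 is at or above the $5,500 minimum.
Rounded to the nearest dollar: $88,744.

$88,744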